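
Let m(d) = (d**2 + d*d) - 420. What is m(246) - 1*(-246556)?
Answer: 367168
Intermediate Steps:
m(d) = -420 + 2*d**2 (m(d) = (d**2 + d**2) - 420 = 2*d**2 - 420 = -420 + 2*d**2)
m(246) - 1*(-246556) = (-420 + 2*246**2) - 1*(-246556) = (-420 + 2*60516) + 246556 = (-420 + 121032) + 246556 = 120612 + 246556 = 367168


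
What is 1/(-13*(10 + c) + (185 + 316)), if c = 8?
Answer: 1/267 ≈ 0.0037453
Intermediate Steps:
1/(-13*(10 + c) + (185 + 316)) = 1/(-13*(10 + 8) + (185 + 316)) = 1/(-13*18 + 501) = 1/(-234 + 501) = 1/267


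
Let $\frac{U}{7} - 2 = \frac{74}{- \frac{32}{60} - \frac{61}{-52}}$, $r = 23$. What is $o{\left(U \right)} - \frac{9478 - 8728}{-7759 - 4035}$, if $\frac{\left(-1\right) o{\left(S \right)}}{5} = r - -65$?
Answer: $- \frac{2594305}{5897} \approx -439.94$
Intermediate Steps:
$U = \frac{411026}{499}$ ($U = 14 + 7 \frac{74}{- \frac{32}{60} - \frac{61}{-52}} = 14 + 7 \frac{74}{\left(-32\right) \frac{1}{60} - - \frac{61}{52}} = 14 + 7 \frac{74}{- \frac{8}{15} + \frac{61}{52}} = 14 + 7 \frac{74}{\frac{499}{780}} = 14 + 7 \cdot 74 \cdot \frac{780}{499} = 14 + 7 \cdot \frac{57720}{499} = 14 + \frac{404040}{499} = \frac{411026}{499} \approx 823.7$)
$o{\left(S \right)} = -440$ ($o{\left(S \right)} = - 5 \left(23 - -65\right) = - 5 \left(23 + 65\right) = \left(-5\right) 88 = -440$)
$o{\left(U \right)} - \frac{9478 - 8728}{-7759 - 4035} = -440 - \frac{9478 - 8728}{-7759 - 4035} = -440 - \frac{750}{-11794} = -440 - 750 \left(- \frac{1}{11794}\right) = -440 - - \frac{375}{5897} = -440 + \frac{375}{5897} = - \frac{2594305}{5897}$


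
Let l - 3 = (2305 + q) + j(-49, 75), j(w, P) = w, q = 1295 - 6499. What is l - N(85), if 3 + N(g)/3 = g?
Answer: -3191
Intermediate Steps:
q = -5204
N(g) = -9 + 3*g
l = -2945 (l = 3 + ((2305 - 5204) - 49) = 3 + (-2899 - 49) = 3 - 2948 = -2945)
l - N(85) = -2945 - (-9 + 3*85) = -2945 - (-9 + 255) = -2945 - 1*246 = -2945 - 246 = -3191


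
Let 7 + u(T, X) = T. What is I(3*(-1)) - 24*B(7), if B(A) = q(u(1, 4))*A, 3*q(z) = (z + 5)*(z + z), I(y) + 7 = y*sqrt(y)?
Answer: -679 - 3*I*sqrt(3) ≈ -679.0 - 5.1962*I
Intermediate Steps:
u(T, X) = -7 + T
I(y) = -7 + y**(3/2) (I(y) = -7 + y*sqrt(y) = -7 + y**(3/2))
q(z) = 2*z*(5 + z)/3 (q(z) = ((z + 5)*(z + z))/3 = ((5 + z)*(2*z))/3 = (2*z*(5 + z))/3 = 2*z*(5 + z)/3)
B(A) = 4*A (B(A) = (2*(-7 + 1)*(5 + (-7 + 1))/3)*A = ((2/3)*(-6)*(5 - 6))*A = ((2/3)*(-6)*(-1))*A = 4*A)
I(3*(-1)) - 24*B(7) = (-7 + (3*(-1))**(3/2)) - 96*7 = (-7 + (-3)**(3/2)) - 24*28 = (-7 - 3*I*sqrt(3)) - 672 = -679 - 3*I*sqrt(3)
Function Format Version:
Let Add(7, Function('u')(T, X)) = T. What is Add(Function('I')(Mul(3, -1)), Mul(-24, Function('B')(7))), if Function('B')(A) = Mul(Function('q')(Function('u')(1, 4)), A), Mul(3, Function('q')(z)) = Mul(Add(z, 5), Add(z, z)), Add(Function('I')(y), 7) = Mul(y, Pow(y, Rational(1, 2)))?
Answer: Add(-679, Mul(-3, I, Pow(3, Rational(1, 2)))) ≈ Add(-679.00, Mul(-5.1962, I))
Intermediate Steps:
Function('u')(T, X) = Add(-7, T)
Function('I')(y) = Add(-7, Pow(y, Rational(3, 2))) (Function('I')(y) = Add(-7, Mul(y, Pow(y, Rational(1, 2)))) = Add(-7, Pow(y, Rational(3, 2))))
Function('q')(z) = Mul(Rational(2, 3), z, Add(5, z)) (Function('q')(z) = Mul(Rational(1, 3), Mul(Add(z, 5), Add(z, z))) = Mul(Rational(1, 3), Mul(Add(5, z), Mul(2, z))) = Mul(Rational(1, 3), Mul(2, z, Add(5, z))) = Mul(Rational(2, 3), z, Add(5, z)))
Function('B')(A) = Mul(4, A) (Function('B')(A) = Mul(Mul(Rational(2, 3), Add(-7, 1), Add(5, Add(-7, 1))), A) = Mul(Mul(Rational(2, 3), -6, Add(5, -6)), A) = Mul(Mul(Rational(2, 3), -6, -1), A) = Mul(4, A))
Add(Function('I')(Mul(3, -1)), Mul(-24, Function('B')(7))) = Add(Add(-7, Pow(Mul(3, -1), Rational(3, 2))), Mul(-24, Mul(4, 7))) = Add(Add(-7, Pow(-3, Rational(3, 2))), Mul(-24, 28)) = Add(Add(-7, Mul(-3, I, Pow(3, Rational(1, 2)))), -672) = Add(-679, Mul(-3, I, Pow(3, Rational(1, 2))))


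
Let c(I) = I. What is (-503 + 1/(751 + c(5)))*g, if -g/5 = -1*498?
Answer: -157810805/126 ≈ -1.2525e+6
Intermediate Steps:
g = 2490 (g = -(-5)*498 = -5*(-498) = 2490)
(-503 + 1/(751 + c(5)))*g = (-503 + 1/(751 + 5))*2490 = (-503 + 1/756)*2490 = -380267/756*2490 = -157810805/126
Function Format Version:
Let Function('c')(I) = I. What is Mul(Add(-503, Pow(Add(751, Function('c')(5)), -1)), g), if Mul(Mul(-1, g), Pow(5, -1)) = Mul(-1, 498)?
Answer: Rational(-157810805, 126) ≈ -1.2525e+6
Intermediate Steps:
g = 2490 (g = Mul(-5, Mul(-1, 498)) = Mul(-5, -498) = 2490)
Mul(Add(-503, Pow(Add(751, Function('c')(5)), -1)), g) = Mul(Add(-503, Pow(Add(751, 5), -1)), 2490) = Mul(Add(-503, Pow(756, -1)), 2490) = Mul(Add(-503, Rational(1, 756)), 2490) = Mul(Rational(-380267, 756), 2490) = Rational(-157810805, 126)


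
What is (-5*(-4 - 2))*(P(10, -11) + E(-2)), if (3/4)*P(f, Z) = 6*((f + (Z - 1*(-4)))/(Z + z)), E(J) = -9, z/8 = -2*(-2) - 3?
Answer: -510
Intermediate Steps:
z = 8 (z = 8*(-2*(-2) - 3) = 8*(4 - 3) = 8*1 = 8)
P(f, Z) = 8*(4 + Z + f)/(8 + Z) (P(f, Z) = 4*(6*((f + (Z - 1*(-4)))/(Z + 8)))/3 = 4*(6*((f + (Z + 4))/(8 + Z)))/3 = 4*(6*((f + (4 + Z))/(8 + Z)))/3 = 4*(6*((4 + Z + f)/(8 + Z)))/3 = 4*(6*(4 + Z + f)/(8 + Z))/3 = 8*(4 + Z + f)/(8 + Z))
(-5*(-4 - 2))*(P(10, -11) + E(-2)) = (-5*(-4 - 2))*(8*(4 - 11 + 10)/(8 - 11) - 9) = (-5*(-6))*(8*3/(-3) - 9) = 30*(8*(-1/3)*3 - 9) = 30*(-8 - 9) = 30*(-17) = -510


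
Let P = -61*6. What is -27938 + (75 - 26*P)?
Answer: -18347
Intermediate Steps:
P = -366
-27938 + (75 - 26*P) = -27938 + (75 - 26*(-366)) = -27938 + (75 + 9516) = -27938 + 9591 = -18347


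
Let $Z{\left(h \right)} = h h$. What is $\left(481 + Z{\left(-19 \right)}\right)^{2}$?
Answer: $708964$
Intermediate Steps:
$Z{\left(h \right)} = h^{2}$
$\left(481 + Z{\left(-19 \right)}\right)^{2} = \left(481 + \left(-19\right)^{2}\right)^{2} = \left(481 + 361\right)^{2} = 842^{2} = 708964$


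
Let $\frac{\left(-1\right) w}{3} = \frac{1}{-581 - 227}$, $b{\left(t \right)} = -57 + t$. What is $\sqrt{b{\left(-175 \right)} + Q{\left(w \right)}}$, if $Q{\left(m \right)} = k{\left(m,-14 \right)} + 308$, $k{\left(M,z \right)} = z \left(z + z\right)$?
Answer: $6 \sqrt{13} \approx 21.633$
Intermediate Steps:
$w = \frac{3}{808}$ ($w = - \frac{3}{-581 - 227} = - \frac{3}{-808} = \left(-3\right) \left(- \frac{1}{808}\right) = \frac{3}{808} \approx 0.0037129$)
$k{\left(M,z \right)} = 2 z^{2}$ ($k{\left(M,z \right)} = z 2 z = 2 z^{2}$)
$Q{\left(m \right)} = 700$ ($Q{\left(m \right)} = 2 \left(-14\right)^{2} + 308 = 2 \cdot 196 + 308 = 392 + 308 = 700$)
$\sqrt{b{\left(-175 \right)} + Q{\left(w \right)}} = \sqrt{\left(-57 - 175\right) + 700} = \sqrt{-232 + 700} = \sqrt{468} = 6 \sqrt{13}$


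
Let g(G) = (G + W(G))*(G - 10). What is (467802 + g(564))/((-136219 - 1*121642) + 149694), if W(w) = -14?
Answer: -40658/5693 ≈ -7.1418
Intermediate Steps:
g(G) = (-14 + G)*(-10 + G) (g(G) = (G - 14)*(G - 10) = (-14 + G)*(-10 + G))
(467802 + g(564))/((-136219 - 1*121642) + 149694) = (467802 + (140 + 564² - 24*564))/((-136219 - 1*121642) + 149694) = (467802 + (140 + 318096 - 13536))/((-136219 - 121642) + 149694) = (467802 + 304700)/(-257861 + 149694) = 772502/(-108167) = 772502*(-1/108167) = -40658/5693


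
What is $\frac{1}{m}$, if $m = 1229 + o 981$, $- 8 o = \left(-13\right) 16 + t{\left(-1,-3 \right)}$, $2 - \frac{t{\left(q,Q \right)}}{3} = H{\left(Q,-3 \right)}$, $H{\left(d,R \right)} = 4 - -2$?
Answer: $\frac{2}{56413} \approx 3.5453 \cdot 10^{-5}$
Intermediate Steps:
$H{\left(d,R \right)} = 6$ ($H{\left(d,R \right)} = 4 + 2 = 6$)
$t{\left(q,Q \right)} = -12$ ($t{\left(q,Q \right)} = 6 - 18 = -12$)
$o = \frac{55}{2}$ ($o = - \frac{\left(-13\right) 16 - 12}{8} = - \frac{-208 - 12}{8} = \left(- \frac{1}{8}\right) \left(-220\right) = \frac{55}{2} \approx 27.5$)
$m = \frac{56413}{2}$ ($m = 1229 + \frac{55}{2} \cdot 981 = 1229 + \frac{53955}{2} = \frac{56413}{2} \approx 28207.0$)
$\frac{1}{m} = \frac{1}{\frac{56413}{2}} = \frac{2}{56413}$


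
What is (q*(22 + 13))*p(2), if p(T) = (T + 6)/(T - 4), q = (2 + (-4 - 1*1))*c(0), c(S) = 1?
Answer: 420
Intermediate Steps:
q = -3 (q = (2 + (-4 - 1*1))*1 = (2 + (-4 - 1))*1 = (2 - 5)*1 = -3*1 = -3)
p(T) = (6 + T)/(-4 + T)
(q*(22 + 13))*p(2) = (-3*(22 + 13))*((6 + 2)/(-4 + 2)) = (-3*35)*(8/(-2)) = -(-105)*8/2 = -105*(-4) = 420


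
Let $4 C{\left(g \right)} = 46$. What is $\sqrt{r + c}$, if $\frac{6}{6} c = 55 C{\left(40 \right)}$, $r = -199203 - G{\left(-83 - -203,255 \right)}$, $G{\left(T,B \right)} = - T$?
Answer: $\frac{i \sqrt{793802}}{2} \approx 445.48 i$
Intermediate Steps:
$C{\left(g \right)} = \frac{23}{2}$ ($C{\left(g \right)} = \frac{1}{4} \cdot 46 = \frac{23}{2}$)
$r = -199083$ ($r = -199203 - - (-83 - -203) = -199203 - - (-83 + 203) = -199203 - \left(-1\right) 120 = -199203 - -120 = -199203 + 120 = -199083$)
$c = \frac{1265}{2}$ ($c = 55 \cdot \frac{23}{2} = \frac{1265}{2} \approx 632.5$)
$\sqrt{r + c} = \sqrt{-199083 + \frac{1265}{2}} = \sqrt{- \frac{396901}{2}} = \frac{i \sqrt{793802}}{2}$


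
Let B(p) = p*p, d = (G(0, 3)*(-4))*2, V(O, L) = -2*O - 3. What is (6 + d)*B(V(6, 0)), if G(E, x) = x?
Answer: -4050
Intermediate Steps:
V(O, L) = -3 - 2*O
d = -24 (d = (3*(-4))*2 = -12*2 = -24)
B(p) = p²
(6 + d)*B(V(6, 0)) = (6 - 24)*(-3 - 2*6)² = -18*(-3 - 12)² = -18*(-15)² = -18*225 = -4050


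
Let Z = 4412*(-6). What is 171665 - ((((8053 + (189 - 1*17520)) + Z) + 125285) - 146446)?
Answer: 228576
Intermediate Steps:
Z = -26472
171665 - ((((8053 + (189 - 1*17520)) + Z) + 125285) - 146446) = 171665 - ((((8053 + (189 - 1*17520)) - 26472) + 125285) - 146446) = 171665 - ((((8053 + (189 - 17520)) - 26472) + 125285) - 146446) = 171665 - ((((8053 - 17331) - 26472) + 125285) - 146446) = 171665 - (((-9278 - 26472) + 125285) - 146446) = 171665 - ((-35750 + 125285) - 146446) = 171665 - (89535 - 146446) = 171665 - 1*(-56911) = 171665 + 56911 = 228576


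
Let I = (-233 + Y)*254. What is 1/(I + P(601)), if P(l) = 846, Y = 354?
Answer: 1/31580 ≈ 3.1666e-5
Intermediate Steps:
I = 30734 (I = (-233 + 354)*254 = 121*254 = 30734)
1/(I + P(601)) = 1/(30734 + 846) = 1/31580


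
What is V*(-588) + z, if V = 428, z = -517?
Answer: -252181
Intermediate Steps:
V*(-588) + z = 428*(-588) - 517 = -251664 - 517 = -252181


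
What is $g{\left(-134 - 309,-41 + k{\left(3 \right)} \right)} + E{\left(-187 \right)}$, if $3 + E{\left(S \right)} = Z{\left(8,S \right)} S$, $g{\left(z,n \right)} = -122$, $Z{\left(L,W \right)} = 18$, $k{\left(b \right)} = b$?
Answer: $-3491$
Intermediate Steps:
$E{\left(S \right)} = -3 + 18 S$
$g{\left(-134 - 309,-41 + k{\left(3 \right)} \right)} + E{\left(-187 \right)} = -122 + \left(-3 + 18 \left(-187\right)\right) = -122 - 3369 = -3491$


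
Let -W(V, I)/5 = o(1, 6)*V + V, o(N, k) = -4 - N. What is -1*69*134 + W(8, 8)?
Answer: -9086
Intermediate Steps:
W(V, I) = 20*V (W(V, I) = -5*((-4 - 1*1)*V + V) = -5*((-4 - 1)*V + V) = -5*(-5*V + V) = -(-20)*V = 20*V)
-1*69*134 + W(8, 8) = -1*69*134 + 20*8 = -69*134 + 160 = -9246 + 160 = -9086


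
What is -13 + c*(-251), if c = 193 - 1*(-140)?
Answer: -83596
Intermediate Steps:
c = 333 (c = 193 + 140 = 333)
-13 + c*(-251) = -13 + 333*(-251) = -13 - 83583 = -83596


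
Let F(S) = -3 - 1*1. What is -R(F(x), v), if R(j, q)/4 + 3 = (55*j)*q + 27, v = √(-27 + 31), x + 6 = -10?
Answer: 1664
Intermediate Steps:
x = -16 (x = -6 - 10 = -16)
v = 2 (v = √4 = 2)
F(S) = -4 (F(S) = -3 - 1 = -4)
R(j, q) = 96 + 220*j*q (R(j, q) = -12 + 4*((55*j)*q + 27) = -12 + 4*(55*j*q + 27) = -12 + 4*(27 + 55*j*q) = -12 + (108 + 220*j*q) = 96 + 220*j*q)
-R(F(x), v) = -(96 + 220*(-4)*2) = -(96 - 1760) = -1*(-1664) = 1664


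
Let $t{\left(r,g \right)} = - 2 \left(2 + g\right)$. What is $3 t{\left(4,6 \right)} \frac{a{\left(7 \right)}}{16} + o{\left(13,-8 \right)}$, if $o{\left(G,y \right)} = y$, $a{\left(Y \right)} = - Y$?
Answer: $13$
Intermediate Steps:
$t{\left(r,g \right)} = -4 - 2 g$
$3 t{\left(4,6 \right)} \frac{a{\left(7 \right)}}{16} + o{\left(13,-8 \right)} = 3 \left(-4 - 12\right) \frac{\left(-1\right) 7}{16} - 8 = 3 \left(-4 - 12\right) \left(\left(-7\right) \frac{1}{16}\right) - 8 = 3 \left(-16\right) \left(- \frac{7}{16}\right) - 8 = \left(-48\right) \left(- \frac{7}{16}\right) - 8 = 21 - 8 = 13$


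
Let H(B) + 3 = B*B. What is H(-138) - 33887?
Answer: -14846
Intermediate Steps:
H(B) = -3 + B² (H(B) = -3 + B*B = -3 + B²)
H(-138) - 33887 = (-3 + (-138)²) - 33887 = (-3 + 19044) - 33887 = 19041 - 33887 = -14846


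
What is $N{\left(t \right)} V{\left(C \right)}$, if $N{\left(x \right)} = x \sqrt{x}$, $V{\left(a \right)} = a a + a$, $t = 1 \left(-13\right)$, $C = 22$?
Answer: $- 6578 i \sqrt{13} \approx - 23717.0 i$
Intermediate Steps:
$t = -13$
$V{\left(a \right)} = a + a^{2}$ ($V{\left(a \right)} = a^{2} + a = a + a^{2}$)
$N{\left(x \right)} = x^{\frac{3}{2}}$
$N{\left(t \right)} V{\left(C \right)} = \left(-13\right)^{\frac{3}{2}} \cdot 22 \left(1 + 22\right) = - 13 i \sqrt{13} \cdot 22 \cdot 23 = - 13 i \sqrt{13} \cdot 506 = - 6578 i \sqrt{13}$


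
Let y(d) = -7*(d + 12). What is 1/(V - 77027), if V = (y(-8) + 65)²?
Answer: -1/75658 ≈ -1.3217e-5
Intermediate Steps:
y(d) = -84 - 7*d (y(d) = -7*(12 + d) = -84 - 7*d)
V = 1369 (V = ((-84 - 7*(-8)) + 65)² = ((-84 + 56) + 65)² = (-28 + 65)² = 37² = 1369)
1/(V - 77027) = 1/(1369 - 77027) = 1/(-75658) = -1/75658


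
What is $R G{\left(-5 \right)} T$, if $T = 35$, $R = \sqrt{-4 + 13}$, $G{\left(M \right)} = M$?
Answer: $-525$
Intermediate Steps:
$R = 3$ ($R = \sqrt{9} = 3$)
$R G{\left(-5 \right)} T = 3 \left(-5\right) 35 = \left(-15\right) 35 = -525$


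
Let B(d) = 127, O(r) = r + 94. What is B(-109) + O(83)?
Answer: 304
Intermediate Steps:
O(r) = 94 + r
B(-109) + O(83) = 127 + (94 + 83) = 127 + 177 = 304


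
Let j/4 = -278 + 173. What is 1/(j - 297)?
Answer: -1/717 ≈ -0.0013947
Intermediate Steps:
j = -420 (j = 4*(-278 + 173) = 4*(-105) = -420)
1/(j - 297) = 1/(-420 - 297) = 1/(-717) = -1/717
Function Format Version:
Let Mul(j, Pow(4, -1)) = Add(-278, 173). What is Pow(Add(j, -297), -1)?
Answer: Rational(-1, 717) ≈ -0.0013947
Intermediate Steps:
j = -420 (j = Mul(4, Add(-278, 173)) = Mul(4, -105) = -420)
Pow(Add(j, -297), -1) = Pow(Add(-420, -297), -1) = Pow(-717, -1) = Rational(-1, 717)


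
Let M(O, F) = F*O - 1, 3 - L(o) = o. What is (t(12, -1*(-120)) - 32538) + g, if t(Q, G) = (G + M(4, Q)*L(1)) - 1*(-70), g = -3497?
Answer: -35751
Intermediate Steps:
L(o) = 3 - o
M(O, F) = -1 + F*O
t(Q, G) = 68 + G + 8*Q (t(Q, G) = (G + (-1 + Q*4)*(3 - 1*1)) - 1*(-70) = (G + (-1 + 4*Q)*(3 - 1)) + 70 = (G + (-1 + 4*Q)*2) + 70 = (G + (-2 + 8*Q)) + 70 = (-2 + G + 8*Q) + 70 = 68 + G + 8*Q)
(t(12, -1*(-120)) - 32538) + g = ((68 - 1*(-120) + 8*12) - 32538) - 3497 = ((68 + 120 + 96) - 32538) - 3497 = (284 - 32538) - 3497 = -32254 - 3497 = -35751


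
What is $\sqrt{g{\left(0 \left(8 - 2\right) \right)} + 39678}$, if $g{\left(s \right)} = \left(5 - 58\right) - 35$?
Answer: $\sqrt{39590} \approx 198.97$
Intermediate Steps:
$g{\left(s \right)} = -88$ ($g{\left(s \right)} = -53 - 35 = -88$)
$\sqrt{g{\left(0 \left(8 - 2\right) \right)} + 39678} = \sqrt{-88 + 39678} = \sqrt{39590}$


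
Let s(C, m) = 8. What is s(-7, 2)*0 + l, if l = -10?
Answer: -10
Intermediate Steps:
s(-7, 2)*0 + l = 8*0 - 10 = 0 - 10 = -10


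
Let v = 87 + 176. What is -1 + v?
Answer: 262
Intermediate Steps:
v = 263
-1 + v = -1 + 263 = 262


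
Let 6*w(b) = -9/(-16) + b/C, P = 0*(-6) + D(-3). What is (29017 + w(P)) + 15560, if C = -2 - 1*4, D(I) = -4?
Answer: 12838235/288 ≈ 44577.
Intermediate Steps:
P = -4 (P = 0*(-6) - 4 = 0 - 4 = -4)
C = -6 (C = -2 - 4 = -6)
w(b) = 3/32 - b/36 (w(b) = (-9/(-16) + b/(-6))/6 = (-9*(-1/16) + b*(-⅙))/6 = (9/16 - b/6)/6 = 3/32 - b/36)
(29017 + w(P)) + 15560 = (29017 + (3/32 - 1/36*(-4))) + 15560 = (29017 + (3/32 + ⅑)) + 15560 = (29017 + 59/288) + 15560 = 8356955/288 + 15560 = 12838235/288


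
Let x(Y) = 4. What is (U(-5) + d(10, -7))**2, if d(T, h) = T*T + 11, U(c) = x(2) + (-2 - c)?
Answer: 13924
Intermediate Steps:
U(c) = 2 - c (U(c) = 4 + (-2 - c) = 2 - c)
d(T, h) = 11 + T**2 (d(T, h) = T**2 + 11 = 11 + T**2)
(U(-5) + d(10, -7))**2 = ((2 - 1*(-5)) + (11 + 10**2))**2 = ((2 + 5) + (11 + 100))**2 = (7 + 111)**2 = 118**2 = 13924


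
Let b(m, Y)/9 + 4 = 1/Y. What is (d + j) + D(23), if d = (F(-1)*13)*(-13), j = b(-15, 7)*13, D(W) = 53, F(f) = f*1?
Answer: -1605/7 ≈ -229.29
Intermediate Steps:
b(m, Y) = -36 + 9/Y
F(f) = f
j = -3159/7 (j = (-36 + 9/7)*13 = -243/7*13 = -3159/7 ≈ -451.29)
d = 169 (d = -1*13*(-13) = -13*(-13) = 169)
(d + j) + D(23) = (169 - 3159/7) + 53 = -1976/7 + 53 = -1605/7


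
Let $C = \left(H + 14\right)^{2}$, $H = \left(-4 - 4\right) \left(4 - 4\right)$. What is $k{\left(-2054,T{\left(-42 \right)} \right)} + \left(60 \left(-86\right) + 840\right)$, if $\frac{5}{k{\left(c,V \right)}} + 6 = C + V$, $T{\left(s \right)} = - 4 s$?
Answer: $- \frac{1546555}{358} \approx -4320.0$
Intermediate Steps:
$H = 0$ ($H = \left(-8\right) 0 = 0$)
$C = 196$ ($C = \left(0 + 14\right)^{2} = 14^{2} = 196$)
$k{\left(c,V \right)} = \frac{5}{190 + V}$ ($k{\left(c,V \right)} = \frac{5}{-6 + \left(196 + V\right)} = \frac{5}{190 + V}$)
$k{\left(-2054,T{\left(-42 \right)} \right)} + \left(60 \left(-86\right) + 840\right) = \frac{5}{190 - -168} + \left(60 \left(-86\right) + 840\right) = \frac{5}{190 + 168} + \left(-5160 + 840\right) = \frac{5}{358} - 4320 = - \frac{1546555}{358}$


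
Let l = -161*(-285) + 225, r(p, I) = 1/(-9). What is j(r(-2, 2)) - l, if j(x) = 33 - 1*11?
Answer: -46088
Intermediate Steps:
r(p, I) = -1/9 (r(p, I) = 1*(-1/9) = -1/9)
j(x) = 22 (j(x) = 33 - 11 = 22)
l = 46110 (l = 45885 + 225 = 46110)
j(r(-2, 2)) - l = 22 - 1*46110 = 22 - 46110 = -46088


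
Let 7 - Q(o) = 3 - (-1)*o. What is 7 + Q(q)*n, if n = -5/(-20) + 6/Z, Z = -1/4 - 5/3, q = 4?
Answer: 7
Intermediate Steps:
Z = -23/12 (Z = -1*1/4 - 5*1/3 = -1/4 - 5/3 = -23/12 ≈ -1.9167)
Q(o) = 4 - o (Q(o) = 7 - (3 - (-1)*o) = 7 - (3 + o) = 7 + (-3 - o) = 4 - o)
n = -265/92 (n = -5/(-20) + 6/(-23/12) = -5*(-1/20) + 6*(-12/23) = 1/4 - 72/23 = -265/92 ≈ -2.8804)
7 + Q(q)*n = 7 + (4 - 1*4)*(-265/92) = 7 + (4 - 4)*(-265/92) = 7 + 0*(-265/92) = 7 + 0 = 7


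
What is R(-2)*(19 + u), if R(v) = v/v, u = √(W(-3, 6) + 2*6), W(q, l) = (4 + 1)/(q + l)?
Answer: 19 + √123/3 ≈ 22.697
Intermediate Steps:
W(q, l) = 5/(l + q)
u = √123/3 (u = √(5/(6 - 3) + 2*6) = √(5/3 + 12) = √(41/3) = √123/3 ≈ 3.6968)
R(v) = 1
R(-2)*(19 + u) = 1*(19 + √123/3) = 19 + √123/3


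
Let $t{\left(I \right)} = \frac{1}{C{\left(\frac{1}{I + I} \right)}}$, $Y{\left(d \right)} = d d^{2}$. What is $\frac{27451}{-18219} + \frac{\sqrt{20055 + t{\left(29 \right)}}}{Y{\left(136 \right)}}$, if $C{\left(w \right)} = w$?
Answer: $- \frac{27451}{18219} + \frac{\sqrt{20113}}{2515456} \approx -1.5067$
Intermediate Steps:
$Y{\left(d \right)} = d^{3}$
$t{\left(I \right)} = 2 I$ ($t{\left(I \right)} = \frac{1}{\frac{1}{I + I}} = \frac{1}{\frac{1}{2 I}} = \frac{1}{\frac{1}{2} \frac{1}{I}} = 2 I$)
$\frac{27451}{-18219} + \frac{\sqrt{20055 + t{\left(29 \right)}}}{Y{\left(136 \right)}} = \frac{27451}{-18219} + \frac{\sqrt{20055 + 2 \cdot 29}}{136^{3}} = 27451 \left(- \frac{1}{18219}\right) + \frac{\sqrt{20055 + 58}}{2515456} = - \frac{27451}{18219} + \sqrt{20113} \cdot \frac{1}{2515456} = - \frac{27451}{18219} + \frac{\sqrt{20113}}{2515456}$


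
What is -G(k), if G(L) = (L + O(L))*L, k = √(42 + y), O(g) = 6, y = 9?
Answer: -51 - 6*√51 ≈ -93.849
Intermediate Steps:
k = √51 (k = √(42 + 9) = √51 ≈ 7.1414)
G(L) = L*(6 + L) (G(L) = (L + 6)*L = (6 + L)*L = L*(6 + L))
-G(k) = -√51*(6 + √51)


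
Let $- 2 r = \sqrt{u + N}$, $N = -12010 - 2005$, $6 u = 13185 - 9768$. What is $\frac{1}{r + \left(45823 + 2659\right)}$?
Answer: $\frac{387856}{18804061483} + \frac{2 i \sqrt{53782}}{18804061483} \approx 2.0626 \cdot 10^{-5} + 2.4666 \cdot 10^{-8} i$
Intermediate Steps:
$u = \frac{1139}{2}$ ($u = \frac{13185 - 9768}{6} = \frac{1}{6} \cdot 3417 = \frac{1139}{2} \approx 569.5$)
$N = -14015$ ($N = -12010 - 2005 = -14015$)
$r = - \frac{i \sqrt{53782}}{4}$ ($r = - \frac{\sqrt{\frac{1139}{2} - 14015}}{2} = - \frac{\sqrt{- \frac{26891}{2}}}{2} = - \frac{\frac{1}{2} i \sqrt{53782}}{2} = - \frac{i \sqrt{53782}}{4} \approx - 57.977 i$)
$\frac{1}{r + \left(45823 + 2659\right)} = \frac{1}{- \frac{i \sqrt{53782}}{4} + \left(45823 + 2659\right)} = \frac{1}{- \frac{i \sqrt{53782}}{4} + 48482} = \frac{1}{48482 - \frac{i \sqrt{53782}}{4}}$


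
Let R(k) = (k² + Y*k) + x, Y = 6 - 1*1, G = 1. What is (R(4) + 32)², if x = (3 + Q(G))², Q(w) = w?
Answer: 7056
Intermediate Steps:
x = 16 (x = (3 + 1)² = 4² = 16)
Y = 5 (Y = 6 - 1 = 5)
R(k) = 16 + k² + 5*k (R(k) = (k² + 5*k) + 16 = 16 + k² + 5*k)
(R(4) + 32)² = ((16 + 4² + 5*4) + 32)² = ((16 + 16 + 20) + 32)² = (52 + 32)² = 84² = 7056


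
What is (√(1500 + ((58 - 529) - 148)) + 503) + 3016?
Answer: 3519 + √881 ≈ 3548.7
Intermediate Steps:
(√(1500 + ((58 - 529) - 148)) + 503) + 3016 = (√(1500 + (-471 - 148)) + 503) + 3016 = (√(1500 - 619) + 503) + 3016 = (√881 + 503) + 3016 = (503 + √881) + 3016 = 3519 + √881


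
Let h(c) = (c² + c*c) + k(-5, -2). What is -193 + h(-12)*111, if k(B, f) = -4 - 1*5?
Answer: 30776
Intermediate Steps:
k(B, f) = -9 (k(B, f) = -4 - 5 = -9)
h(c) = -9 + 2*c² (h(c) = (c² + c*c) - 9 = (c² + c²) - 9 = 2*c² - 9 = -9 + 2*c²)
-193 + h(-12)*111 = -193 + (-9 + 2*(-12)²)*111 = -193 + (-9 + 2*144)*111 = -193 + (-9 + 288)*111 = -193 + 279*111 = -193 + 30969 = 30776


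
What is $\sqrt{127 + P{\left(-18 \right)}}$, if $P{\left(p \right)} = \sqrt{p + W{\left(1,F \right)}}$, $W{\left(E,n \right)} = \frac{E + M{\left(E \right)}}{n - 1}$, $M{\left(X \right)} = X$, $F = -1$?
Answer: $\sqrt{127 + i \sqrt{19}} \approx 11.271 + 0.1934 i$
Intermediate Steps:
$W{\left(E,n \right)} = \frac{2 E}{-1 + n}$ ($W{\left(E,n \right)} = \frac{E + E}{n - 1} = \frac{2 E}{-1 + n}$)
$P{\left(p \right)} = \sqrt{-1 + p}$ ($P{\left(p \right)} = \sqrt{p + 2 \cdot 1 \frac{1}{-1 - 1}} = \sqrt{p + 2 \cdot 1 \frac{1}{-2}} = \sqrt{p + 2 \cdot 1 \left(- \frac{1}{2}\right)} = \sqrt{p - 1} = \sqrt{-1 + p}$)
$\sqrt{127 + P{\left(-18 \right)}} = \sqrt{127 + \sqrt{-1 - 18}} = \sqrt{127 + \sqrt{-19}} = \sqrt{127 + i \sqrt{19}}$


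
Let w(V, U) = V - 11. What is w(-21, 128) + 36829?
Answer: 36797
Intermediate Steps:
w(V, U) = -11 + V
w(-21, 128) + 36829 = (-11 - 21) + 36829 = -32 + 36829 = 36797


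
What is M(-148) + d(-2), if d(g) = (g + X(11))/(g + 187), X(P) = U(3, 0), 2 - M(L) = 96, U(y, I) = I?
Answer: -17392/185 ≈ -94.011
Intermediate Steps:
M(L) = -94 (M(L) = 2 - 1*96 = 2 - 96 = -94)
X(P) = 0
d(g) = g/(187 + g) (d(g) = (g + 0)/(g + 187) = g/(187 + g))
M(-148) + d(-2) = -94 - 2/(187 - 2) = -94 - 2/185 = -17392/185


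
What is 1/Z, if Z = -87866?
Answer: -1/87866 ≈ -1.1381e-5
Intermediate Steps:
1/Z = 1/(-87866) = -1/87866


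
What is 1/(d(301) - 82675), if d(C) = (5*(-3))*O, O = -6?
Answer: -1/82585 ≈ -1.2109e-5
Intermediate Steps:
d(C) = 90 (d(C) = (5*(-3))*(-6) = -15*(-6) = 90)
1/(d(301) - 82675) = 1/(90 - 82675) = 1/(-82585) = -1/82585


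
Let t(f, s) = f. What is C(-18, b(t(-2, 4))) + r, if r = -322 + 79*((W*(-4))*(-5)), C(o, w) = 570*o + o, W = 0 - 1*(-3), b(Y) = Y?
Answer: -5860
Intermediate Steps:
W = 3 (W = 0 + 3 = 3)
C(o, w) = 571*o
r = 4418 (r = -322 + 79*((3*(-4))*(-5)) = -322 + 79*(-12*(-5)) = -322 + 79*60 = -322 + 4740 = 4418)
C(-18, b(t(-2, 4))) + r = 571*(-18) + 4418 = -10278 + 4418 = -5860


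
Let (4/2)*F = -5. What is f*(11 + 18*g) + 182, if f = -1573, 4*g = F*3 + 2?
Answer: 87243/4 ≈ 21811.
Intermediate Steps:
F = -5/2 (F = (½)*(-5) = -5/2 ≈ -2.5000)
g = -11/8 (g = (-5/2*3 + 2)/4 = (-15/2 + 2)/4 = (¼)*(-11/2) = -11/8 ≈ -1.3750)
f*(11 + 18*g) + 182 = -1573*(11 + 18*(-11/8)) + 182 = -1573*(11 - 99/4) + 182 = -1573*(-55/4) + 182 = 86515/4 + 182 = 87243/4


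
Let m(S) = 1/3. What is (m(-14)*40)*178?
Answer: 7120/3 ≈ 2373.3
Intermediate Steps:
m(S) = ⅓
(m(-14)*40)*178 = ((⅓)*40)*178 = (40/3)*178 = 7120/3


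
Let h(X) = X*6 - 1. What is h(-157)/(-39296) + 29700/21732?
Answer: 98965373/71165056 ≈ 1.3906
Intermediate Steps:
h(X) = -1 + 6*X (h(X) = 6*X - 1 = -1 + 6*X)
h(-157)/(-39296) + 29700/21732 = (-1 + 6*(-157))/(-39296) + 29700/21732 = (-1 - 942)*(-1/39296) + 29700*(1/21732) = -943*(-1/39296) + 2475/1811 = 943/39296 + 2475/1811 = 98965373/71165056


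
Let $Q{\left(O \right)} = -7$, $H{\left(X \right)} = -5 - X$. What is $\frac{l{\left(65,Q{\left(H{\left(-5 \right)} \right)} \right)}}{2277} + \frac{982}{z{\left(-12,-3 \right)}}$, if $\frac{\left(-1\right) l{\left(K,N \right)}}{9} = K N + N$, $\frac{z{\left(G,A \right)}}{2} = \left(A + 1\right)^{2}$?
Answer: $\frac{11461}{92} \approx 124.58$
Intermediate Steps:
$z{\left(G,A \right)} = 2 \left(1 + A\right)^{2}$ ($z{\left(G,A \right)} = 2 \left(A + 1\right)^{2} = 2 \left(1 + A\right)^{2}$)
$l{\left(K,N \right)} = - 9 N - 9 K N$ ($l{\left(K,N \right)} = - 9 \left(K N + N\right) = - 9 \left(N + K N\right) = - 9 N - 9 K N$)
$\frac{l{\left(65,Q{\left(H{\left(-5 \right)} \right)} \right)}}{2277} + \frac{982}{z{\left(-12,-3 \right)}} = \frac{\left(-9\right) \left(-7\right) \left(1 + 65\right)}{2277} + \frac{982}{2 \left(1 - 3\right)^{2}} = \left(-9\right) \left(-7\right) 66 \cdot \frac{1}{2277} + \frac{982}{2 \left(-2\right)^{2}} = 4158 \cdot \frac{1}{2277} + \frac{982}{2 \cdot 4} = \frac{42}{23} + \frac{982}{8} = \frac{42}{23} + 982 \cdot \frac{1}{8} = \frac{42}{23} + \frac{491}{4} = \frac{11461}{92}$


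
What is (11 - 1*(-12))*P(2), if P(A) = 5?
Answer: 115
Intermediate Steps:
(11 - 1*(-12))*P(2) = (11 - 1*(-12))*5 = (11 + 12)*5 = 23*5 = 115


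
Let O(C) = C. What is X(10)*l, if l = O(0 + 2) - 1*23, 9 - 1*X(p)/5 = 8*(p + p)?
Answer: 15855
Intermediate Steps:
X(p) = 45 - 80*p (X(p) = 45 - 40*(p + p) = 45 - 40*2*p = 45 - 80*p)
l = -21 (l = (0 + 2) - 1*23 = 2 - 23 = -21)
X(10)*l = (45 - 80*10)*(-21) = (45 - 800)*(-21) = -755*(-21) = 15855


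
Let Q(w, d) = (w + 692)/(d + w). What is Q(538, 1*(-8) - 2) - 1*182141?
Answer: -16028203/88 ≈ -1.8214e+5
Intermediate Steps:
Q(w, d) = (692 + w)/(d + w)
Q(538, 1*(-8) - 2) - 1*182141 = (692 + 538)/((1*(-8) - 2) + 538) - 1*182141 = 1230/((-8 - 2) + 538) - 182141 = 1230/(-10 + 538) - 182141 = 1230/528 - 182141 = (1/528)*1230 - 182141 = 205/88 - 182141 = -16028203/88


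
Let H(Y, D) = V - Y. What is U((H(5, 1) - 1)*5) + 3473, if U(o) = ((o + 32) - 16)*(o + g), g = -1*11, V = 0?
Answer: 4047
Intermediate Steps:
H(Y, D) = -Y (H(Y, D) = 0 - Y = -Y)
g = -11
U(o) = (-11 + o)*(16 + o) (U(o) = ((o + 32) - 16)*(o - 11) = ((32 + o) - 16)*(-11 + o) = (16 + o)*(-11 + o) = (-11 + o)*(16 + o))
U((H(5, 1) - 1)*5) + 3473 = (-176 + ((-1*5 - 1)*5)² + 5*((-1*5 - 1)*5)) + 3473 = (-176 + ((-5 - 1)*5)² + 5*((-5 - 1)*5)) + 3473 = (-176 + (-6*5)² + 5*(-6*5)) + 3473 = (-176 + (-30)² + 5*(-30)) + 3473 = (-176 + 900 - 150) + 3473 = 574 + 3473 = 4047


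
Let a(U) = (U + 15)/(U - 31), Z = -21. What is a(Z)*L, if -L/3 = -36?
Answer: 162/13 ≈ 12.462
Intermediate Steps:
a(U) = (15 + U)/(-31 + U)
L = 108 (L = -3*(-36) = 108)
a(Z)*L = ((15 - 21)/(-31 - 21))*108 = (-6/(-52))*108 = -1/52*(-6)*108 = (3/26)*108 = 162/13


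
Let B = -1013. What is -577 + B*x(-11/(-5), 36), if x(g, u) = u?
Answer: -37045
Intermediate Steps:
-577 + B*x(-11/(-5), 36) = -577 - 1013*36 = -577 - 36468 = -37045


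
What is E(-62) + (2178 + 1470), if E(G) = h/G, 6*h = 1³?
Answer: 1357055/372 ≈ 3648.0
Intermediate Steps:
h = ⅙ (h = (⅙)*1³ = (⅙)*1 = ⅙ ≈ 0.16667)
E(G) = 1/(6*G)
E(-62) + (2178 + 1470) = (⅙)/(-62) + (2178 + 1470) = (⅙)*(-1/62) + 3648 = -1/372 + 3648 = 1357055/372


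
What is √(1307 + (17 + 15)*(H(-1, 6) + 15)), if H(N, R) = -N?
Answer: √1819 ≈ 42.650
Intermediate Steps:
√(1307 + (17 + 15)*(H(-1, 6) + 15)) = √(1307 + (17 + 15)*(-1*(-1) + 15)) = √(1307 + 32*(1 + 15)) = √(1307 + 32*16) = √(1307 + 512) = √1819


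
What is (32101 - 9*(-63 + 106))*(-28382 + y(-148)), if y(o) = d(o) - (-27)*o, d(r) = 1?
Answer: -1026804178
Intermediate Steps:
y(o) = 1 + 27*o (y(o) = 1 - (-27)*o = 1 + 27*o)
(32101 - 9*(-63 + 106))*(-28382 + y(-148)) = (32101 - 9*(-63 + 106))*(-28382 + (1 + 27*(-148))) = (32101 - 9*43)*(-28382 + (1 - 3996)) = (32101 - 387)*(-28382 - 3995) = 31714*(-32377) = -1026804178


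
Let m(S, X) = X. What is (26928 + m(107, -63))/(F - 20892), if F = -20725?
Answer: -26865/41617 ≈ -0.64553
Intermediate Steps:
(26928 + m(107, -63))/(F - 20892) = (26928 - 63)/(-20725 - 20892) = 26865/(-41617) = 26865*(-1/41617) = -26865/41617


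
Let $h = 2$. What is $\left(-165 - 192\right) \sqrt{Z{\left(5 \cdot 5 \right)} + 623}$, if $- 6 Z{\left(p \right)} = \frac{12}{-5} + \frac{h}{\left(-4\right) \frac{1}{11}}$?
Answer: $- \frac{119 \sqrt{561885}}{10} \approx -8920.1$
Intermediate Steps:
$Z{\left(p \right)} = \frac{79}{60}$ ($Z{\left(p \right)} = - \frac{\frac{12}{-5} + \frac{2}{\left(-4\right) \frac{1}{11}}}{6} = - \frac{12 \left(- \frac{1}{5}\right) + \frac{2}{\left(-4\right) \frac{1}{11}}}{6} = - \frac{- \frac{12}{5} + \frac{2}{- \frac{4}{11}}}{6} = - \frac{- \frac{12}{5} + 2 \left(- \frac{11}{4}\right)}{6} = - \frac{- \frac{12}{5} - \frac{11}{2}}{6} = \left(- \frac{1}{6}\right) \left(- \frac{79}{10}\right) = \frac{79}{60}$)
$\left(-165 - 192\right) \sqrt{Z{\left(5 \cdot 5 \right)} + 623} = \left(-165 - 192\right) \sqrt{\frac{79}{60} + 623} = - 357 \sqrt{\frac{37459}{60}} = - 357 \frac{\sqrt{561885}}{30} = - \frac{119 \sqrt{561885}}{10}$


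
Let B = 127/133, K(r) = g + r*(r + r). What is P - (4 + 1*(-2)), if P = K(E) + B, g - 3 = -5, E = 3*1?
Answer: 1989/133 ≈ 14.955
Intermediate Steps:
E = 3
g = -2 (g = 3 - 5 = -2)
K(r) = -2 + 2*r² (K(r) = -2 + r*(r + r) = -2 + r*(2*r) = -2 + 2*r²)
B = 127/133 (B = 127*(1/133) = 127/133 ≈ 0.95489)
P = 2255/133 (P = (-2 + 2*3²) + 127/133 = (-2 + 2*9) + 127/133 = (-2 + 18) + 127/133 = 16 + 127/133 = 2255/133 ≈ 16.955)
P - (4 + 1*(-2)) = 2255/133 - (4 + 1*(-2)) = 2255/133 - (4 - 2) = 2255/133 - 1*2 = 2255/133 - 2 = 1989/133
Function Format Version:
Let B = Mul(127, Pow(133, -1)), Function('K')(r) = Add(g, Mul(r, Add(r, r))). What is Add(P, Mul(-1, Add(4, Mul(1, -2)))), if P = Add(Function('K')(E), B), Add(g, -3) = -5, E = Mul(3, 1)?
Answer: Rational(1989, 133) ≈ 14.955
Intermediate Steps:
E = 3
g = -2 (g = Add(3, -5) = -2)
Function('K')(r) = Add(-2, Mul(2, Pow(r, 2))) (Function('K')(r) = Add(-2, Mul(r, Add(r, r))) = Add(-2, Mul(r, Mul(2, r))) = Add(-2, Mul(2, Pow(r, 2))))
B = Rational(127, 133) (B = Mul(127, Rational(1, 133)) = Rational(127, 133) ≈ 0.95489)
P = Rational(2255, 133) (P = Add(Add(-2, Mul(2, Pow(3, 2))), Rational(127, 133)) = Add(Add(-2, Mul(2, 9)), Rational(127, 133)) = Add(Add(-2, 18), Rational(127, 133)) = Add(16, Rational(127, 133)) = Rational(2255, 133) ≈ 16.955)
Add(P, Mul(-1, Add(4, Mul(1, -2)))) = Add(Rational(2255, 133), Mul(-1, Add(4, Mul(1, -2)))) = Add(Rational(2255, 133), Mul(-1, Add(4, -2))) = Add(Rational(2255, 133), Mul(-1, 2)) = Add(Rational(2255, 133), -2) = Rational(1989, 133)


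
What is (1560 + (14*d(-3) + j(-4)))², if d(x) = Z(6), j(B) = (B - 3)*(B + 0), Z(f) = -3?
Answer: 2390116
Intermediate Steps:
j(B) = B*(-3 + B) (j(B) = (-3 + B)*B = B*(-3 + B))
d(x) = -3
(1560 + (14*d(-3) + j(-4)))² = (1560 + (14*(-3) - 4*(-3 - 4)))² = (1560 + (-42 - 4*(-7)))² = (1560 + (-42 + 28))² = (1560 - 14)² = 1546² = 2390116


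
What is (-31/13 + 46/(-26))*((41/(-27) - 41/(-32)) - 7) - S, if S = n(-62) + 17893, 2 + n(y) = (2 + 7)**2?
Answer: -287071/16 ≈ -17942.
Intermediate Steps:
n(y) = 79 (n(y) = -2 + (2 + 7)**2 = -2 + 9**2 = -2 + 81 = 79)
S = 17972 (S = 79 + 17893 = 17972)
(-31/13 + 46/(-26))*((41/(-27) - 41/(-32)) - 7) - S = (-31/13 + 46/(-26))*((41/(-27) - 41/(-32)) - 7) - 1*17972 = (-31*1/13 + 46*(-1/26))*((41*(-1/27) - 41*(-1/32)) - 7) - 17972 = (-31/13 - 23/13)*((-41/27 + 41/32) - 7) - 17972 = -54*(-205/864 - 7)/13 - 17972 = -54/13*(-6253/864) - 17972 = 481/16 - 17972 = -287071/16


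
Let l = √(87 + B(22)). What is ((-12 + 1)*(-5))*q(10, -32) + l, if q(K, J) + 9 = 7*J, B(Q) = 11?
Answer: -12815 + 7*√2 ≈ -12805.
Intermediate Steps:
q(K, J) = -9 + 7*J
l = 7*√2 (l = √(87 + 11) = √98 = 7*√2 ≈ 9.8995)
((-12 + 1)*(-5))*q(10, -32) + l = ((-12 + 1)*(-5))*(-9 + 7*(-32)) + 7*√2 = (-11*(-5))*(-9 - 224) + 7*√2 = 55*(-233) + 7*√2 = -12815 + 7*√2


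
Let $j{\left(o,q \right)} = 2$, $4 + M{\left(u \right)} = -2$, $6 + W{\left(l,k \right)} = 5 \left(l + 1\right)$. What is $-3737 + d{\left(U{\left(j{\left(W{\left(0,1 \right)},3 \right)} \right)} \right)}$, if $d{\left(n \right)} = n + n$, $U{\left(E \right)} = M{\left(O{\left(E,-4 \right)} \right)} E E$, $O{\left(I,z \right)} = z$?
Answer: $-3785$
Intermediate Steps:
$W{\left(l,k \right)} = -1 + 5 l$ ($W{\left(l,k \right)} = -6 + 5 \left(l + 1\right) = -6 + 5 \left(1 + l\right) = -6 + \left(5 + 5 l\right) = -1 + 5 l$)
$M{\left(u \right)} = -6$ ($M{\left(u \right)} = -4 - 2 = -6$)
$U{\left(E \right)} = - 6 E^{2}$ ($U{\left(E \right)} = - 6 E E = - 6 E^{2}$)
$d{\left(n \right)} = 2 n$
$-3737 + d{\left(U{\left(j{\left(W{\left(0,1 \right)},3 \right)} \right)} \right)} = -3737 + 2 \left(- 6 \cdot 2^{2}\right) = -3737 + 2 \left(\left(-6\right) 4\right) = -3737 + 2 \left(-24\right) = -3737 - 48 = -3785$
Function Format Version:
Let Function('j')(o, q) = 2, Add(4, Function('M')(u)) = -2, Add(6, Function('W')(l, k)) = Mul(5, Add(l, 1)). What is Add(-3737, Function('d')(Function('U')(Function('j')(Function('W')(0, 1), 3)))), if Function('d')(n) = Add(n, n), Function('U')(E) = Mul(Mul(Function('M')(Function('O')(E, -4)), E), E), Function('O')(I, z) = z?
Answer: -3785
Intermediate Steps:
Function('W')(l, k) = Add(-1, Mul(5, l)) (Function('W')(l, k) = Add(-6, Mul(5, Add(l, 1))) = Add(-6, Mul(5, Add(1, l))) = Add(-6, Add(5, Mul(5, l))) = Add(-1, Mul(5, l)))
Function('M')(u) = -6 (Function('M')(u) = Add(-4, -2) = -6)
Function('U')(E) = Mul(-6, Pow(E, 2)) (Function('U')(E) = Mul(Mul(-6, E), E) = Mul(-6, Pow(E, 2)))
Function('d')(n) = Mul(2, n)
Add(-3737, Function('d')(Function('U')(Function('j')(Function('W')(0, 1), 3)))) = Add(-3737, Mul(2, Mul(-6, Pow(2, 2)))) = Add(-3737, Mul(2, Mul(-6, 4))) = Add(-3737, Mul(2, -24)) = Add(-3737, -48) = -3785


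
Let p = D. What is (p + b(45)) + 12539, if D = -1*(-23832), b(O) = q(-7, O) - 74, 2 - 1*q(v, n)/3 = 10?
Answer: 36273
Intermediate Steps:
q(v, n) = -24 (q(v, n) = 6 - 3*10 = 6 - 30 = -24)
b(O) = -98 (b(O) = -24 - 74 = -98)
D = 23832
p = 23832
(p + b(45)) + 12539 = (23832 - 98) + 12539 = 23734 + 12539 = 36273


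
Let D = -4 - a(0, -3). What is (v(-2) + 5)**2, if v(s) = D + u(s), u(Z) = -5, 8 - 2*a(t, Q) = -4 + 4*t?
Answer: 100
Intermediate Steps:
a(t, Q) = 6 - 2*t (a(t, Q) = 4 - (-4 + 4*t)/2 = 4 + (2 - 2*t) = 6 - 2*t)
D = -10 (D = -4 - (6 - 2*0) = -4 - (6 + 0) = -4 - 1*6 = -4 - 6 = -10)
v(s) = -15 (v(s) = -10 - 5 = -15)
(v(-2) + 5)**2 = (-15 + 5)**2 = (-10)**2 = 100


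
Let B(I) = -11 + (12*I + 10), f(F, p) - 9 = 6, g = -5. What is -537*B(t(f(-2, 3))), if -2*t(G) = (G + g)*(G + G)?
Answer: 967137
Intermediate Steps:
f(F, p) = 15 (f(F, p) = 9 + 6 = 15)
t(G) = -G*(-5 + G) (t(G) = -(G - 5)*(G + G)/2 = -(-5 + G)*2*G/2 = -G*(-5 + G))
B(I) = -1 + 12*I (B(I) = -11 + (10 + 12*I) = -1 + 12*I)
-537*B(t(f(-2, 3))) = -537*(-1 + 12*(15*(5 - 1*15))) = -537*(-1 + 12*(15*(5 - 15))) = -537*(-1 + 12*(15*(-10))) = -537*(-1 + 12*(-150)) = -537*(-1 - 1800) = -537*(-1801) = 967137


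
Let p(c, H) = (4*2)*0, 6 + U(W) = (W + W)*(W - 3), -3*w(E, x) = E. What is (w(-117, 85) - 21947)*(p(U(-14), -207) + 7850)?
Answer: -171977800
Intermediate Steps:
w(E, x) = -E/3
U(W) = -6 + 2*W*(-3 + W) (U(W) = -6 + (W + W)*(W - 3) = -6 + (2*W)*(-3 + W) = -6 + 2*W*(-3 + W))
p(c, H) = 0 (p(c, H) = 8*0 = 0)
(w(-117, 85) - 21947)*(p(U(-14), -207) + 7850) = (-1/3*(-117) - 21947)*(0 + 7850) = (39 - 21947)*7850 = -21908*7850 = -171977800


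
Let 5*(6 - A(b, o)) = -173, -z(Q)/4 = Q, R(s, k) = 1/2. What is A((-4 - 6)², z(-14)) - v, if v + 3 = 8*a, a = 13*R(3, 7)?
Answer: -42/5 ≈ -8.4000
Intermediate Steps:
R(s, k) = ½ (R(s, k) = 1*(½) = ½)
z(Q) = -4*Q
A(b, o) = 203/5 (A(b, o) = 6 - ⅕*(-173) = 6 + 173/5 = 203/5)
a = 13/2 (a = 13*(½) = 13/2 ≈ 6.5000)
v = 49 (v = -3 + 8*(13/2) = -3 + 52 = 49)
A((-4 - 6)², z(-14)) - v = 203/5 - 1*49 = 203/5 - 49 = -42/5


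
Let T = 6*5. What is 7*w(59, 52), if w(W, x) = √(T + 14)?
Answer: 14*√11 ≈ 46.433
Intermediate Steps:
T = 30
w(W, x) = 2*√11 (w(W, x) = √(30 + 14) = √44 = 2*√11)
7*w(59, 52) = 7*(2*√11) = 14*√11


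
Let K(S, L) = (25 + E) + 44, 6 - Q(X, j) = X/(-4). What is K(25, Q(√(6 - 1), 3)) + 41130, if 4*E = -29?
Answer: 164767/4 ≈ 41192.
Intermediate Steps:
E = -29/4 (E = (¼)*(-29) = -29/4 ≈ -7.2500)
Q(X, j) = 6 + X/4 (Q(X, j) = 6 - X/(-4) = 6 - X*(-1)/4 = 6 - (-1)*X/4 = 6 + X/4)
K(S, L) = 247/4 (K(S, L) = (25 - 29/4) + 44 = 71/4 + 44 = 247/4)
K(25, Q(√(6 - 1), 3)) + 41130 = 247/4 + 41130 = 164767/4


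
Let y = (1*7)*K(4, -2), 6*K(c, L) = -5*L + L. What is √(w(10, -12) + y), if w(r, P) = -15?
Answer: I*√51/3 ≈ 2.3805*I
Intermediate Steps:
K(c, L) = -2*L/3 (K(c, L) = (-5*L + L)/6 = (-4*L)/6 = -2*L/3)
y = 28/3 (y = (1*7)*(-⅔*(-2)) = 7*(4/3) = 28/3 ≈ 9.3333)
√(w(10, -12) + y) = √(-15 + 28/3) = √(-17/3) = I*√51/3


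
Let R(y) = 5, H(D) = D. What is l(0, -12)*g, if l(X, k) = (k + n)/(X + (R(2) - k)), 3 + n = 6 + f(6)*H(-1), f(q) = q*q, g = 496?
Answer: -22320/17 ≈ -1312.9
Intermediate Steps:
f(q) = q**2
n = -33 (n = -3 + (6 + 6**2*(-1)) = -3 + (6 + 36*(-1)) = -3 + (6 - 36) = -3 - 30 = -33)
l(X, k) = (-33 + k)/(5 + X - k) (l(X, k) = (k - 33)/(X + (5 - k)) = (-33 + k)/(5 + X - k))
l(0, -12)*g = ((-33 - 12)/(5 + 0 - 1*(-12)))*496 = (-45/(5 + 0 + 12))*496 = (-45/17)*496 = ((1/17)*(-45))*496 = -45/17*496 = -22320/17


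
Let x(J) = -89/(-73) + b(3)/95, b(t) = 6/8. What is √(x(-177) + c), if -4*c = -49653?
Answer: √2388258614390/13870 ≈ 111.42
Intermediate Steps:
b(t) = ¾ (b(t) = 6*(⅛) = ¾)
x(J) = 34039/27740 (x(J) = -89/(-73) + (¾)/95 = -89*(-1/73) + (¾)*(1/95) = 89/73 + 3/380 = 34039/27740)
c = 49653/4 (c = -¼*(-49653) = 49653/4 ≈ 12413.)
√(x(-177) + c) = √(34039/27740 + 49653/4) = √(172188797/13870) = √2388258614390/13870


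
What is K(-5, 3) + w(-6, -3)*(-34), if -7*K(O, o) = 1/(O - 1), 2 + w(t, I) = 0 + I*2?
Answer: 11425/42 ≈ 272.02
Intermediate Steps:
w(t, I) = -2 + 2*I (w(t, I) = -2 + (0 + I*2) = -2 + (0 + 2*I) = -2 + 2*I)
K(O, o) = -1/(7*(-1 + O)) (K(O, o) = -1/(7*(O - 1)) = -1/(7*(-1 + O)))
K(-5, 3) + w(-6, -3)*(-34) = -1/(-7 + 7*(-5)) + (-2 + 2*(-3))*(-34) = -1/(-7 - 35) + (-2 - 6)*(-34) = -1/(-42) - 8*(-34) = -1*(-1/42) + 272 = 1/42 + 272 = 11425/42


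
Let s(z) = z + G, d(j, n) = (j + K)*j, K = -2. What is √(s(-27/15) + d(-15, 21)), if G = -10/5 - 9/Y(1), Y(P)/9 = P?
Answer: 3*√695/5 ≈ 15.818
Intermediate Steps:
Y(P) = 9*P
G = -3 (G = -10/5 - 9/(9*1) = -10*⅕ - 9/9 = -2 - 9*⅑ = -2 - 1 = -3)
d(j, n) = j*(-2 + j) (d(j, n) = (j - 2)*j = (-2 + j)*j = j*(-2 + j))
s(z) = -3 + z (s(z) = z - 3 = -3 + z)
√(s(-27/15) + d(-15, 21)) = √((-3 - 27/15) - 15*(-2 - 15)) = √((-3 - 27*1/15) - 15*(-17)) = √((-3 - 9/5) + 255) = √(-24/5 + 255) = √(1251/5) = 3*√695/5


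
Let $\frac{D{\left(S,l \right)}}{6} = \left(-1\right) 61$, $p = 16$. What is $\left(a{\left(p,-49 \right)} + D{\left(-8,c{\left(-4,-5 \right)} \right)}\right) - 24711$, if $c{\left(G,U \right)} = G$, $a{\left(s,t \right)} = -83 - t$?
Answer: $-25111$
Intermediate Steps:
$D{\left(S,l \right)} = -366$ ($D{\left(S,l \right)} = 6 \left(\left(-1\right) 61\right) = 6 \left(-61\right) = -366$)
$\left(a{\left(p,-49 \right)} + D{\left(-8,c{\left(-4,-5 \right)} \right)}\right) - 24711 = \left(\left(-83 - -49\right) - 366\right) - 24711 = \left(\left(-83 + 49\right) - 366\right) - 24711 = \left(-34 - 366\right) - 24711 = -400 - 24711 = -25111$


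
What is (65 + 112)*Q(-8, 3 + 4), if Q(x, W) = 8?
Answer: 1416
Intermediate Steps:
(65 + 112)*Q(-8, 3 + 4) = (65 + 112)*8 = 177*8 = 1416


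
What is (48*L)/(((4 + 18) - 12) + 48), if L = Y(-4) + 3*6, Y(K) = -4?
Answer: 336/29 ≈ 11.586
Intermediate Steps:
L = 14 (L = -4 + 3*6 = -4 + 18 = 14)
(48*L)/(((4 + 18) - 12) + 48) = (48*14)/(((4 + 18) - 12) + 48) = 672/((22 - 12) + 48) = 672/(10 + 48) = 672/58 = 672*(1/58) = 336/29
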